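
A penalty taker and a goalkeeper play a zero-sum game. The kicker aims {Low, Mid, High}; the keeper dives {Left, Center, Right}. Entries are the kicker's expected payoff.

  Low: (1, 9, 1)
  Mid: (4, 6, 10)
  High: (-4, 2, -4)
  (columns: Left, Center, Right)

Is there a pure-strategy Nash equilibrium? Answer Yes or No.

Yes

Row minima: Low → 1, Mid → 4, High → -4; maximin = 4.
Column maxima: Left → 4, Center → 9, Right → 10; minimax = 4.
maximin = minimax = 4, so a saddle point exists.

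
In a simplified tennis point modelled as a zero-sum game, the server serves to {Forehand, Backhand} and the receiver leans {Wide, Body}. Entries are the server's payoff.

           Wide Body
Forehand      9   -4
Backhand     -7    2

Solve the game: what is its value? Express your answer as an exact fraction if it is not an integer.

Row minima: Forehand → -4, Backhand → -7; maximin = -4.
Column maxima: Wide → 9, Body → 2; minimax = 2.
-4 ≠ 2, so there is no saddle point; optimal play is mixed.
Let the server play Forehand with probability p. Expected payoff against Wide: 9p + (-7)(1−p) = 16p − 7; against Body: (-4)p + 2(1−p) = −6p + 2.
Setting these equal: 16p − 7 = −6p + 2 ⇒ 22p = 9 ⇒ p = 9/22, and the value is (16)·(9/22) − 7 = -5/11.
For the receiver: with q = P(Wide), equating Forehand's and Backhand's payoffs gives 13q − 4 = −9q + 2 ⇒ q = 3/11.

-5/11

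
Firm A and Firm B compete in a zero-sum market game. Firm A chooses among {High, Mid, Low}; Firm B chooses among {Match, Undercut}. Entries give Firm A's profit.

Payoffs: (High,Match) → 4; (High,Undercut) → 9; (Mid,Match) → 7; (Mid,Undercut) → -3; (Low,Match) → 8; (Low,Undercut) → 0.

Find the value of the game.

Row minima: High → 4, Mid → -3, Low → 0; maximin = 4.
Column maxima: Match → 8, Undercut → 9; minimax = 8.
4 ≠ 8, so there is no saddle point; optimal play is mixed.
Mid is strictly dominated by Low, so Firm A never plays it.
On the remaining 2×2 (High, Low vs Match, Undercut):
Let Firm A play High with probability p. Expected payoff against Match: 4p + 8(1−p) = −4p + 8; against Undercut: 9p + 0(1−p) = 9p.
Setting these equal: −4p + 8 = 9p ⇒ −13p = -8 ⇒ p = 8/13, and the value is (-4)·(8/13) + 8 = 72/13.
For Firm B: with q = P(Match), equating High's and Low's payoffs gives −5q + 9 = 8q ⇒ q = 9/13.

72/13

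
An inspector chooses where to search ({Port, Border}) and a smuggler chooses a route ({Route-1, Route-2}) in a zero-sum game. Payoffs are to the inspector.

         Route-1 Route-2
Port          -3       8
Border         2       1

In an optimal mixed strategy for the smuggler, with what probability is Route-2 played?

Row minima: Port → -3, Border → 1; maximin = 1.
Column maxima: Route-1 → 2, Route-2 → 8; minimax = 2.
1 ≠ 2, so there is no saddle point; optimal play is mixed.
Let the inspector play Port with probability p. Expected payoff against Route-1: (-3)p + 2(1−p) = −5p + 2; against Route-2: 8p + 1(1−p) = 7p + 1.
Setting these equal: −5p + 2 = 7p + 1 ⇒ −12p = -1 ⇒ p = 1/12, and the value is (-5)·(1/12) + 2 = 19/12.
For the smuggler: with q = P(Route-1), equating Port's and Border's payoffs gives −11q + 8 = q + 1 ⇒ q = 7/12.

5/12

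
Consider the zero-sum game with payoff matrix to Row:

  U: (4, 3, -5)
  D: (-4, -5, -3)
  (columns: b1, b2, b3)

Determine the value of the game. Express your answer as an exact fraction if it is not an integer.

Row minima: U → -5, D → -5; maximin = -5.
Column maxima: b1 → 4, b2 → 3, b3 → -3; minimax = -3.
-5 ≠ -3, so there is no saddle point; optimal play is mixed.
b1 is strictly dominated by b2 (it gives Row strictly more in every row), so Column never plays it.
On the remaining 2×2 (U, D vs b2, b3):
Let Row play U with probability p. Expected payoff against b2: 3p + (-5)(1−p) = 8p − 5; against b3: (-5)p + (-3)(1−p) = −2p − 3.
Setting these equal: 8p − 5 = −2p − 3 ⇒ 10p = 2 ⇒ p = 1/5, and the value is (8)·(1/5) − 5 = -17/5.
For Column: with q = P(b2), equating U's and D's payoffs gives 8q − 5 = −2q − 3 ⇒ q = 1/5.

-17/5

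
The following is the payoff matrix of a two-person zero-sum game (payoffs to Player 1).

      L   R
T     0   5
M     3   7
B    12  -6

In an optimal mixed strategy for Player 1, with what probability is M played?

9/11

Row minima: T → 0, M → 3, B → -6; maximin = 3.
Column maxima: L → 12, R → 7; minimax = 7.
3 ≠ 7, so there is no saddle point; optimal play is mixed.
T is strictly dominated by M, so Player 1 never plays it.
On the remaining 2×2 (M, B vs L, R):
Let Player 1 play M with probability p. Expected payoff against L: 3p + 12(1−p) = −9p + 12; against R: 7p + (-6)(1−p) = 13p − 6.
Setting these equal: −9p + 12 = 13p − 6 ⇒ −22p = -18 ⇒ p = 9/11, and the value is (-9)·(9/11) + 12 = 51/11.
For Player 2: with q = P(L), equating M's and B's payoffs gives −4q + 7 = 18q − 6 ⇒ q = 13/22.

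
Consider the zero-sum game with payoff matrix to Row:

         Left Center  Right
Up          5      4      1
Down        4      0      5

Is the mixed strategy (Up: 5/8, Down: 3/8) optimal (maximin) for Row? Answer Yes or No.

Against Left this mix gives (5/8)·5 + (3/8)·4 = 37/8.
Against Center this mix gives (5/8)·4 + (3/8)·0 = 5/2.
Against Right this mix gives (5/8)·1 + (3/8)·5 = 5/2.
All of Column's active replies (Center, Right) yield 5/2, and no column does worse for Row. The mix makes Column indifferent and guarantees 5/2, so it is optimal.

Yes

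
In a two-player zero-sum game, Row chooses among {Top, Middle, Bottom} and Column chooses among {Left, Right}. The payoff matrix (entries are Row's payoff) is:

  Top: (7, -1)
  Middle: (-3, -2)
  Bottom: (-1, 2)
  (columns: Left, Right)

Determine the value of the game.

13/11

Row minima: Top → -1, Middle → -3, Bottom → -1; maximin = -1.
Column maxima: Left → 7, Right → 2; minimax = 2.
-1 ≠ 2, so there is no saddle point; optimal play is mixed.
Middle is strictly dominated by Top, so Row never plays it.
On the remaining 2×2 (Top, Bottom vs Left, Right):
Let Row play Top with probability p. Expected payoff against Left: 7p + (-1)(1−p) = 8p − 1; against Right: (-1)p + 2(1−p) = −3p + 2.
Setting these equal: 8p − 1 = −3p + 2 ⇒ 11p = 3 ⇒ p = 3/11, and the value is (8)·(3/11) − 1 = 13/11.
For Column: with q = P(Left), equating Top's and Bottom's payoffs gives 8q − 1 = −3q + 2 ⇒ q = 3/11.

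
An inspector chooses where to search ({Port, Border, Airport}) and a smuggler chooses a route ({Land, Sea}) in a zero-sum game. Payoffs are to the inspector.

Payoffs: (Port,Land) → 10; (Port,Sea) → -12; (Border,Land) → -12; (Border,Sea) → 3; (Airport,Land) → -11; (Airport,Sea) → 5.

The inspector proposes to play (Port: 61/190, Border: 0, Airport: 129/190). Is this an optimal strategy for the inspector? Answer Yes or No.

No

Against Land this mix gives (61/190)·10 + (129/190)·(-11) = -809/190.
Against Sea this mix gives (61/190)·(-12) + (129/190)·5 = -87/190.
The smuggler will play Land, holding the inspector to -809/190. Shifting weight toward the row that does better against Land would raise this floor (the equalizing mix achieves -41/19 against both Land and Sea), so the proposed strategy is not optimal.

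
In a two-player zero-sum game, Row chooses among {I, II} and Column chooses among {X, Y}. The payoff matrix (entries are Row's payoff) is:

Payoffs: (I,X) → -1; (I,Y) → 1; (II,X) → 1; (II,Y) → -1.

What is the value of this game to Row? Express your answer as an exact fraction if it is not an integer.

Row minima: I → -1, II → -1; maximin = -1.
Column maxima: X → 1, Y → 1; minimax = 1.
-1 ≠ 1, so there is no saddle point; optimal play is mixed.
Let Row play I with probability p. Expected payoff against X: (-1)p + 1(1−p) = −2p + 1; against Y: 1p + (-1)(1−p) = 2p − 1.
Setting these equal: −2p + 1 = 2p − 1 ⇒ −4p = -2 ⇒ p = 1/2, and the value is (-2)·(1/2) + 1 = 0.
For Column: with q = P(X), equating I's and II's payoffs gives −2q + 1 = 2q − 1 ⇒ q = 1/2.

0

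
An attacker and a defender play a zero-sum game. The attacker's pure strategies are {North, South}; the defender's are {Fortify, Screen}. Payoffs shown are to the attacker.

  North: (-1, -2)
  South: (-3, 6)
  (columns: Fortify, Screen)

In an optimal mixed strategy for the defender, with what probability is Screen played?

1/5

Row minima: North → -2, South → -3; maximin = -2.
Column maxima: Fortify → -1, Screen → 6; minimax = -1.
-2 ≠ -1, so there is no saddle point; optimal play is mixed.
Let the attacker play North with probability p. Expected payoff against Fortify: (-1)p + (-3)(1−p) = 2p − 3; against Screen: (-2)p + 6(1−p) = −8p + 6.
Setting these equal: 2p − 3 = −8p + 6 ⇒ 10p = 9 ⇒ p = 9/10, and the value is (2)·(9/10) − 3 = -6/5.
For the defender: with q = P(Fortify), equating North's and South's payoffs gives q − 2 = −9q + 6 ⇒ q = 4/5.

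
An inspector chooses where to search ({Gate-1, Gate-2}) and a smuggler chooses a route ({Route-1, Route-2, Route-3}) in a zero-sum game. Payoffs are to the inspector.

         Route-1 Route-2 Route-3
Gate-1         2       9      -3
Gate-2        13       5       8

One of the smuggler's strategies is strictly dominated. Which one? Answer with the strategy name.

Route-3 holds the inspector's payoff strictly below Route-1 in every row: -3 < 2, 8 < 13.
So Route-1 is strictly dominated for the smuggler.

Route-1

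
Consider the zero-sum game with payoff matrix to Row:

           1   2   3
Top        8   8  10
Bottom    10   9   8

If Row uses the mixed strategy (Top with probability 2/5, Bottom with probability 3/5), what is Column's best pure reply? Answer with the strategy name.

2

If Column plays 1, Row's expected payoff is (2/5)·8 + (3/5)·10 = 46/5.
If Column plays 2, Row's expected payoff is (2/5)·8 + (3/5)·9 = 43/5.
If Column plays 3, Row's expected payoff is (2/5)·10 + (3/5)·8 = 44/5.
Column minimizes Row's payoff; the smallest is 43/5, so the best response is 2.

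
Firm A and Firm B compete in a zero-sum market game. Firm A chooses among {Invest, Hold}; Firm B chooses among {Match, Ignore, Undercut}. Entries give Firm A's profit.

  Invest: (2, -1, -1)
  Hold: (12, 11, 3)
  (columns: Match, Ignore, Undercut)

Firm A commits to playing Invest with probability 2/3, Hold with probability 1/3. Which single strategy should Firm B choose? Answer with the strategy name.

Undercut

If Firm B plays Match, Firm A's expected payoff is (2/3)·2 + (1/3)·12 = 16/3.
If Firm B plays Ignore, Firm A's expected payoff is (2/3)·(-1) + (1/3)·11 = 3.
If Firm B plays Undercut, Firm A's expected payoff is (2/3)·(-1) + (1/3)·3 = 1/3.
Firm B minimizes Firm A's payoff; the smallest is 1/3, so the best response is Undercut.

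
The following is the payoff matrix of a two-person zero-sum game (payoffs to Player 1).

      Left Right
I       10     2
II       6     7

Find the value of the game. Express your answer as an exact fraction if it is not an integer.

Row minima: I → 2, II → 6; maximin = 6.
Column maxima: Left → 10, Right → 7; minimax = 7.
6 ≠ 7, so there is no saddle point; optimal play is mixed.
Let Player 1 play I with probability p. Expected payoff against Left: 10p + 6(1−p) = 4p + 6; against Right: 2p + 7(1−p) = −5p + 7.
Setting these equal: 4p + 6 = −5p + 7 ⇒ 9p = 1 ⇒ p = 1/9, and the value is (4)·(1/9) + 6 = 58/9.
For Player 2: with q = P(Left), equating I's and II's payoffs gives 8q + 2 = −q + 7 ⇒ q = 5/9.

58/9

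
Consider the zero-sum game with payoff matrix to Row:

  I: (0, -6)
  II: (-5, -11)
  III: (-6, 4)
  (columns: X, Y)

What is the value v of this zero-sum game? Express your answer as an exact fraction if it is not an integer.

-9/4

Row minima: I → -6, II → -11, III → -6; maximin = -6.
Column maxima: X → 0, Y → 4; minimax = 0.
-6 ≠ 0, so there is no saddle point; optimal play is mixed.
II is strictly dominated by I, so Row never plays it.
On the remaining 2×2 (I, III vs X, Y):
Let Row play I with probability p. Expected payoff against X: 0p + (-6)(1−p) = 6p − 6; against Y: (-6)p + 4(1−p) = −10p + 4.
Setting these equal: 6p − 6 = −10p + 4 ⇒ 16p = 10 ⇒ p = 5/8, and the value is (6)·(5/8) − 6 = -9/4.
For Column: with q = P(X), equating I's and III's payoffs gives 6q − 6 = −10q + 4 ⇒ q = 5/8.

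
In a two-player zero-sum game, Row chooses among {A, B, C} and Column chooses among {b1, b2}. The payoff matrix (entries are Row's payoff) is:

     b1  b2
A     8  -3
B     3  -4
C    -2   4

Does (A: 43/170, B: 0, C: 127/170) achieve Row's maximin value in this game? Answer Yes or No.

No

Against b1 this mix gives (43/170)·8 + (127/170)·(-2) = 9/17.
Against b2 this mix gives (43/170)·(-3) + (127/170)·4 = 379/170.
Column will play b1, holding Row to 9/17. Shifting weight toward the row that does better against b1 would raise this floor (the equalizing mix achieves 26/17 against both b1 and b2), so the proposed strategy is not optimal.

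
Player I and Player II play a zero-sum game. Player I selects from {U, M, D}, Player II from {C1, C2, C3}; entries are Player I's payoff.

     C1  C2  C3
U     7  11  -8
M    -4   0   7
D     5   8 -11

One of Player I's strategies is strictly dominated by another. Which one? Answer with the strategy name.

U gives a strictly higher payoff than D against every column: 7 > 5, 11 > 8, -8 > -11.
So D is strictly dominated and Player I never plays it.

D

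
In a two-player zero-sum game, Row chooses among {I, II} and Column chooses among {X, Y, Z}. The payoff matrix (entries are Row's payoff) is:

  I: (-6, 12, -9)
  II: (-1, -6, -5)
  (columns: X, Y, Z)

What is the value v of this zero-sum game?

Row minima: I → -9, II → -6; maximin = -6.
Column maxima: X → -1, Y → 12, Z → -5; minimax = -5.
-6 ≠ -5, so there is no saddle point; optimal play is mixed.
X is strictly dominated by Z (it gives Row strictly more in every row), so Column never plays it.
On the remaining 2×2 (I, II vs Y, Z):
Let Row play I with probability p. Expected payoff against Y: 12p + (-6)(1−p) = 18p − 6; against Z: (-9)p + (-5)(1−p) = −4p − 5.
Setting these equal: 18p − 6 = −4p − 5 ⇒ 22p = 1 ⇒ p = 1/22, and the value is (18)·(1/22) − 6 = -57/11.
For Column: with q = P(Y), equating I's and II's payoffs gives 21q − 9 = −q − 5 ⇒ q = 2/11.

-57/11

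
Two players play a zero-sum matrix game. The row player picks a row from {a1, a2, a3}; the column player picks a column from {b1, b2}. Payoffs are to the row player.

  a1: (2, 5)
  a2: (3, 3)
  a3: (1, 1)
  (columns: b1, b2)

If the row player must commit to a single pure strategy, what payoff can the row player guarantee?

3

Row minima: a1 → 2, a2 → 3, a3 → 1.
The best of these is 3.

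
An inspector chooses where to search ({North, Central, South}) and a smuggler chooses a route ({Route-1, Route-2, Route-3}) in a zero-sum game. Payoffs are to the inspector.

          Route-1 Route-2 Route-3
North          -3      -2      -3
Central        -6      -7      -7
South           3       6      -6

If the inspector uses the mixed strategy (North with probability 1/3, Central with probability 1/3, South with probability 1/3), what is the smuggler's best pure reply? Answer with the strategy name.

Route-3

If the smuggler plays Route-1, the inspector's expected payoff is (1/3)·(-3) + (1/3)·(-6) + (1/3)·3 = -2.
If the smuggler plays Route-2, the inspector's expected payoff is (1/3)·(-2) + (1/3)·(-7) + (1/3)·6 = -1.
If the smuggler plays Route-3, the inspector's expected payoff is (1/3)·(-3) + (1/3)·(-7) + (1/3)·(-6) = -16/3.
The smuggler minimizes the inspector's payoff; the smallest is -16/3, so the best response is Route-3.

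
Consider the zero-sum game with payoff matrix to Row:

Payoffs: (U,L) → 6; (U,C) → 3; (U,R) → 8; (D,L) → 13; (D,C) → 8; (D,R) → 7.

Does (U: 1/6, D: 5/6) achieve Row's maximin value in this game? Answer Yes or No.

Yes

Against L this mix gives (1/6)·6 + (5/6)·13 = 71/6.
Against C this mix gives (1/6)·3 + (5/6)·8 = 43/6.
Against R this mix gives (1/6)·8 + (5/6)·7 = 43/6.
All of Column's active replies (C, R) yield 43/6, and no column does worse for Row. The mix makes Column indifferent and guarantees 43/6, so it is optimal.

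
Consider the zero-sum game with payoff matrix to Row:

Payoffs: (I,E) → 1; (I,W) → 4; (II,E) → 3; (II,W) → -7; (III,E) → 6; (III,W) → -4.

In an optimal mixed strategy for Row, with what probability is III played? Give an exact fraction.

Row minima: I → 1, II → -7, III → -4; maximin = 1.
Column maxima: E → 6, W → 4; minimax = 4.
1 ≠ 4, so there is no saddle point; optimal play is mixed.
II is strictly dominated by III, so Row never plays it.
On the remaining 2×2 (I, III vs E, W):
Let Row play I with probability p. Expected payoff against E: 1p + 6(1−p) = −5p + 6; against W: 4p + (-4)(1−p) = 8p − 4.
Setting these equal: −5p + 6 = 8p − 4 ⇒ −13p = -10 ⇒ p = 10/13, and the value is (-5)·(10/13) + 6 = 28/13.
For Column: with q = P(E), equating I's and III's payoffs gives −3q + 4 = 10q − 4 ⇒ q = 8/13.

3/13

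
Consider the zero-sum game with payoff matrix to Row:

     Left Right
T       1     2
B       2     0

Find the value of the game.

4/3

Row minima: T → 1, B → 0; maximin = 1.
Column maxima: Left → 2, Right → 2; minimax = 2.
1 ≠ 2, so there is no saddle point; optimal play is mixed.
Let Row play T with probability p. Expected payoff against Left: 1p + 2(1−p) = −p + 2; against Right: 2p + 0(1−p) = 2p.
Setting these equal: −p + 2 = 2p ⇒ −3p = -2 ⇒ p = 2/3, and the value is (-1)·(2/3) + 2 = 4/3.
For Column: with q = P(Left), equating T's and B's payoffs gives −q + 2 = 2q ⇒ q = 2/3.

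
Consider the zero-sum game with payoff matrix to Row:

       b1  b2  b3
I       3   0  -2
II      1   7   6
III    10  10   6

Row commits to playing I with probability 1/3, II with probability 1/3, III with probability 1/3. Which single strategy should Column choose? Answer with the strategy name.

If Column plays b1, Row's expected payoff is (1/3)·3 + (1/3)·1 + (1/3)·10 = 14/3.
If Column plays b2, Row's expected payoff is (1/3)·0 + (1/3)·7 + (1/3)·10 = 17/3.
If Column plays b3, Row's expected payoff is (1/3)·(-2) + (1/3)·6 + (1/3)·6 = 10/3.
Column minimizes Row's payoff; the smallest is 10/3, so the best response is b3.

b3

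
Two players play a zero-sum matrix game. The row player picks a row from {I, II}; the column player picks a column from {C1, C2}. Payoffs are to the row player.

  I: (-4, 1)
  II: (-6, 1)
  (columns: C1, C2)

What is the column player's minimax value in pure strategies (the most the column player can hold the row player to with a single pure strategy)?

Column maxima: C1 → -4, C2 → 1.
The smallest of these is -4.

-4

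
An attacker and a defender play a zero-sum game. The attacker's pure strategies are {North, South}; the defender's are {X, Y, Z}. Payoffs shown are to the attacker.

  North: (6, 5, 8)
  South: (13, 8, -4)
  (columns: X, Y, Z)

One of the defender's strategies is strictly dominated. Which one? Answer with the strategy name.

Y holds the attacker's payoff strictly below X in every row: 5 < 6, 8 < 13.
So X is strictly dominated for the defender.

X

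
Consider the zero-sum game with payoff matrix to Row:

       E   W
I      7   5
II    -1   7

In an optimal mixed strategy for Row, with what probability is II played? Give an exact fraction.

1/5

Row minima: I → 5, II → -1; maximin = 5.
Column maxima: E → 7, W → 7; minimax = 7.
5 ≠ 7, so there is no saddle point; optimal play is mixed.
Let Row play I with probability p. Expected payoff against E: 7p + (-1)(1−p) = 8p − 1; against W: 5p + 7(1−p) = −2p + 7.
Setting these equal: 8p − 1 = −2p + 7 ⇒ 10p = 8 ⇒ p = 4/5, and the value is (8)·(4/5) − 1 = 27/5.
For Column: with q = P(E), equating I's and II's payoffs gives 2q + 5 = −8q + 7 ⇒ q = 1/5.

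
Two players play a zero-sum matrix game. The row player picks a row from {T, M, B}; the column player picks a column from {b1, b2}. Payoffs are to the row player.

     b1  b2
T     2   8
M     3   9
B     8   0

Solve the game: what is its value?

36/7

Row minima: T → 2, M → 3, B → 0; maximin = 3.
Column maxima: b1 → 8, b2 → 9; minimax = 8.
3 ≠ 8, so there is no saddle point; optimal play is mixed.
T is strictly dominated by M, so the row player never plays it.
On the remaining 2×2 (M, B vs b1, b2):
Let the row player play M with probability p. Expected payoff against b1: 3p + 8(1−p) = −5p + 8; against b2: 9p + 0(1−p) = 9p.
Setting these equal: −5p + 8 = 9p ⇒ −14p = -8 ⇒ p = 4/7, and the value is (-5)·(4/7) + 8 = 36/7.
For the column player: with q = P(b1), equating M's and B's payoffs gives −6q + 9 = 8q ⇒ q = 9/14.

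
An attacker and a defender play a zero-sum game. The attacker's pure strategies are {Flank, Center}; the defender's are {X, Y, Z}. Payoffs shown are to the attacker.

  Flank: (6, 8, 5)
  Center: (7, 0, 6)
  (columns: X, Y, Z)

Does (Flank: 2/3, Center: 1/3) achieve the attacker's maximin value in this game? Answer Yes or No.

Yes

Against X this mix gives (2/3)·6 + (1/3)·7 = 19/3.
Against Y this mix gives (2/3)·8 + (1/3)·0 = 16/3.
Against Z this mix gives (2/3)·5 + (1/3)·6 = 16/3.
All of the defender's active replies (Y, Z) yield 16/3, and no column does worse for the attacker. The mix makes the defender indifferent and guarantees 16/3, so it is optimal.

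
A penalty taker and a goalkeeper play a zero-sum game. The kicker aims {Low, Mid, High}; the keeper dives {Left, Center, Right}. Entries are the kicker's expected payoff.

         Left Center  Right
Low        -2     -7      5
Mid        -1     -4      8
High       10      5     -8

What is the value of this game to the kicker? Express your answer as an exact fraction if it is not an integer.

Row minima: Low → -7, Mid → -4, High → -8; maximin = -4.
Column maxima: Left → 10, Center → 5, Right → 8; minimax = 5.
-4 ≠ 5, so there is no saddle point; optimal play is mixed.
Low is strictly dominated by Mid, so the kicker never plays it.
Left is strictly dominated by Center (it gives the kicker strictly more in every row), so the keeper never plays it.
On the remaining 2×2 (Mid, High vs Center, Right):
Let the kicker play Mid with probability p. Expected payoff against Center: (-4)p + 5(1−p) = −9p + 5; against Right: 8p + (-8)(1−p) = 16p − 8.
Setting these equal: −9p + 5 = 16p − 8 ⇒ −25p = -13 ⇒ p = 13/25, and the value is (-9)·(13/25) + 5 = 8/25.
For the keeper: with q = P(Center), equating Mid's and High's payoffs gives −12q + 8 = 13q − 8 ⇒ q = 16/25.

8/25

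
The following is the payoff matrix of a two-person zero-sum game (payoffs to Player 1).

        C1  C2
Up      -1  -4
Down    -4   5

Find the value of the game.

-7/4

Row minima: Up → -4, Down → -4; maximin = -4.
Column maxima: C1 → -1, C2 → 5; minimax = -1.
-4 ≠ -1, so there is no saddle point; optimal play is mixed.
Let Player 1 play Up with probability p. Expected payoff against C1: (-1)p + (-4)(1−p) = 3p − 4; against C2: (-4)p + 5(1−p) = −9p + 5.
Setting these equal: 3p − 4 = −9p + 5 ⇒ 12p = 9 ⇒ p = 3/4, and the value is (3)·(3/4) − 4 = -7/4.
For Player 2: with q = P(C1), equating Up's and Down's payoffs gives 3q − 4 = −9q + 5 ⇒ q = 3/4.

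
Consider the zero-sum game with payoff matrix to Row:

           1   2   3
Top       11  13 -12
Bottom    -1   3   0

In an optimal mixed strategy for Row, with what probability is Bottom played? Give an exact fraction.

23/24

Row minima: Top → -12, Bottom → -1; maximin = -1.
Column maxima: 1 → 11, 2 → 13, 3 → 0; minimax = 0.
-1 ≠ 0, so there is no saddle point; optimal play is mixed.
2 is strictly dominated by 1 (it gives Row strictly more in every row), so Column never plays it.
On the remaining 2×2 (Top, Bottom vs 1, 3):
Let Row play Top with probability p. Expected payoff against 1: 11p + (-1)(1−p) = 12p − 1; against 3: (-12)p + 0(1−p) = −12p.
Setting these equal: 12p − 1 = −12p ⇒ 24p = 1 ⇒ p = 1/24, and the value is (12)·(1/24) − 1 = -1/2.
For Column: with q = P(1), equating Top's and Bottom's payoffs gives 23q − 12 = −q ⇒ q = 1/2.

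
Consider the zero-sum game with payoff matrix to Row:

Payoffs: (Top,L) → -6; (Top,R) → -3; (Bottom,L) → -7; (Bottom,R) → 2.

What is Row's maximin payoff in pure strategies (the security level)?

-6

Row minima: Top → -6, Bottom → -7.
The best of these is -6.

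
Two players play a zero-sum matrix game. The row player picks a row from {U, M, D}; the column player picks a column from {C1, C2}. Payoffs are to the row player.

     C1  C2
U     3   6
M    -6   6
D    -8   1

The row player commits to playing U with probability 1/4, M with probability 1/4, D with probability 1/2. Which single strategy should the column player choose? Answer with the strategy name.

If the column player plays C1, the row player's expected payoff is (1/4)·3 + (1/4)·(-6) + (1/2)·(-8) = -19/4.
If the column player plays C2, the row player's expected payoff is (1/4)·6 + (1/4)·6 + (1/2)·1 = 7/2.
The column player minimizes the row player's payoff; the smallest is -19/4, so the best response is C1.

C1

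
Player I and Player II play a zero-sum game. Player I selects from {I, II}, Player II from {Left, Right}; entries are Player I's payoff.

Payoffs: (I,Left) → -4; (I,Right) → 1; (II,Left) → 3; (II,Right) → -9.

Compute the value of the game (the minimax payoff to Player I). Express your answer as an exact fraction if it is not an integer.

-33/17

Row minima: I → -4, II → -9; maximin = -4.
Column maxima: Left → 3, Right → 1; minimax = 1.
-4 ≠ 1, so there is no saddle point; optimal play is mixed.
Let Player I play I with probability p. Expected payoff against Left: (-4)p + 3(1−p) = −7p + 3; against Right: 1p + (-9)(1−p) = 10p − 9.
Setting these equal: −7p + 3 = 10p − 9 ⇒ −17p = -12 ⇒ p = 12/17, and the value is (-7)·(12/17) + 3 = -33/17.
For Player II: with q = P(Left), equating I's and II's payoffs gives −5q + 1 = 12q − 9 ⇒ q = 10/17.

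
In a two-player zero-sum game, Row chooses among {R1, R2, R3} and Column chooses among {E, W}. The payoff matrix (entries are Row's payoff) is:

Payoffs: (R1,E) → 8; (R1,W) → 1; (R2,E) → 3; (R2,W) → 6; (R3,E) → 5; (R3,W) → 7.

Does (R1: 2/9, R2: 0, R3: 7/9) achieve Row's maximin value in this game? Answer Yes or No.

Yes

Against E this mix gives (2/9)·8 + (7/9)·5 = 17/3.
Against W this mix gives (2/9)·1 + (7/9)·7 = 17/3.
All of Column's active replies (E, W) yield 17/3, and no column does worse for Row. The mix makes Column indifferent and guarantees 17/3, so it is optimal.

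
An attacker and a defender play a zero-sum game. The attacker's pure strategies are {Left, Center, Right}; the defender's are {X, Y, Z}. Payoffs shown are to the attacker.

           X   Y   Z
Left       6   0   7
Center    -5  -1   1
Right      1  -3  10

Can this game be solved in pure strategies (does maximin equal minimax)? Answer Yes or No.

Row minima: Left → 0, Center → -5, Right → -3; maximin = 0.
Column maxima: X → 6, Y → 0, Z → 10; minimax = 0.
maximin = minimax = 0, so a saddle point exists.

Yes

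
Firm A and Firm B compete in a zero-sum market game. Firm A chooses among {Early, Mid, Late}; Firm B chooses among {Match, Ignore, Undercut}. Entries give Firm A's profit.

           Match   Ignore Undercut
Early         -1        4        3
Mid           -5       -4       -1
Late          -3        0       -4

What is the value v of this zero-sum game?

Row minima: Early → -1, Mid → -5, Late → -4; maximin = -1.
Column maxima: Match → -1, Ignore → 4, Undercut → 3; minimax = -1.
Since maximin = minimax = -1, there is a saddle point and the value is -1.

-1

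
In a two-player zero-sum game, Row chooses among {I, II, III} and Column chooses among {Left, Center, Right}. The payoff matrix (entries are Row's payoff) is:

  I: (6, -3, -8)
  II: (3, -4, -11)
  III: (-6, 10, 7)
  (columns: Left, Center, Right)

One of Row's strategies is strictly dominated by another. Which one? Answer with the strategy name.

II

I gives a strictly higher payoff than II against every column: 6 > 3, -3 > -4, -8 > -11.
So II is strictly dominated and Row never plays it.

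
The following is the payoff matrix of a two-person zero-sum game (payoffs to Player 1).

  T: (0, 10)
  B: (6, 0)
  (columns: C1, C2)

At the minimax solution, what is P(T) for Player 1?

Row minima: T → 0, B → 0; maximin = 0.
Column maxima: C1 → 6, C2 → 10; minimax = 6.
0 ≠ 6, so there is no saddle point; optimal play is mixed.
Let Player 1 play T with probability p. Expected payoff against C1: 0p + 6(1−p) = −6p + 6; against C2: 10p + 0(1−p) = 10p.
Setting these equal: −6p + 6 = 10p ⇒ −16p = -6 ⇒ p = 3/8, and the value is (-6)·(3/8) + 6 = 15/4.
For Player 2: with q = P(C1), equating T's and B's payoffs gives −10q + 10 = 6q ⇒ q = 5/8.

3/8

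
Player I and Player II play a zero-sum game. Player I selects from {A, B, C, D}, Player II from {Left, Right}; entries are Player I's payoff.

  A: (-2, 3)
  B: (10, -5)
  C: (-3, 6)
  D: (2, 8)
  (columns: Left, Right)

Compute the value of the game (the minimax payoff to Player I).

30/7

Row minima: A → -2, B → -5, C → -3, D → 2; maximin = 2.
Column maxima: Left → 10, Right → 8; minimax = 8.
2 ≠ 8, so there is no saddle point; optimal play is mixed.
A is strictly dominated by D, so Player I never plays it.
C is strictly dominated by D, so Player I never plays it.
On the remaining 2×2 (B, D vs Left, Right):
Let Player I play B with probability p. Expected payoff against Left: 10p + 2(1−p) = 8p + 2; against Right: (-5)p + 8(1−p) = −13p + 8.
Setting these equal: 8p + 2 = −13p + 8 ⇒ 21p = 6 ⇒ p = 2/7, and the value is (8)·(2/7) + 2 = 30/7.
For Player II: with q = P(Left), equating B's and D's payoffs gives 15q − 5 = −6q + 8 ⇒ q = 13/21.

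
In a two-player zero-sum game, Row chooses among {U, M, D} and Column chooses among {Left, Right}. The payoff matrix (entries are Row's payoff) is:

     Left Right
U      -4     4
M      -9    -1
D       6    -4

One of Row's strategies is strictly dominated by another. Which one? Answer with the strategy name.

M

U gives a strictly higher payoff than M against every column: -4 > -9, 4 > -1.
So M is strictly dominated and Row never plays it.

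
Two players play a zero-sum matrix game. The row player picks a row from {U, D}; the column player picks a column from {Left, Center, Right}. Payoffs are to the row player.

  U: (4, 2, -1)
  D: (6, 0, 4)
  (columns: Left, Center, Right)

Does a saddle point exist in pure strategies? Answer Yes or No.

No

Row minima: U → -1, D → 0; maximin = 0.
Column maxima: Left → 6, Center → 2, Right → 4; minimax = 2.
0 ≠ 2, so no pure-strategy equilibrium exists.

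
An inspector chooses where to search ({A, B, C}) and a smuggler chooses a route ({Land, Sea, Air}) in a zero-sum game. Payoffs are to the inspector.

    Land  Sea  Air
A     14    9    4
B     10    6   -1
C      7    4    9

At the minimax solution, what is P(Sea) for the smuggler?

Row minima: A → 4, B → -1, C → 4; maximin = 4.
Column maxima: Land → 14, Sea → 9, Air → 9; minimax = 9.
4 ≠ 9, so there is no saddle point; optimal play is mixed.
B is strictly dominated by A, so the inspector never plays it.
Land is strictly dominated by Sea (it gives the inspector strictly more in every row), so the smuggler never plays it.
On the remaining 2×2 (A, C vs Sea, Air):
Let the inspector play A with probability p. Expected payoff against Sea: 9p + 4(1−p) = 5p + 4; against Air: 4p + 9(1−p) = −5p + 9.
Setting these equal: 5p + 4 = −5p + 9 ⇒ 10p = 5 ⇒ p = 1/2, and the value is (5)·(1/2) + 4 = 13/2.
For the smuggler: with q = P(Sea), equating A's and C's payoffs gives 5q + 4 = −5q + 9 ⇒ q = 1/2.

1/2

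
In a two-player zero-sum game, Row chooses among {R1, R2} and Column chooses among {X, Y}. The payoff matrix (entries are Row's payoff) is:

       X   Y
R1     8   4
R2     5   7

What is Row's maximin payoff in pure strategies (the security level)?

5

Row minima: R1 → 4, R2 → 5.
The best of these is 5.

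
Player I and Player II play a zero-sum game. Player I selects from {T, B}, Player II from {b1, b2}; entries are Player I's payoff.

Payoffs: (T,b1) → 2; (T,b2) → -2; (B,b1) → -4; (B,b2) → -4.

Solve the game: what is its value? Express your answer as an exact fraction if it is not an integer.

Row minima: T → -2, B → -4; maximin = -2.
Column maxima: b1 → 2, b2 → -2; minimax = -2.
Since maximin = minimax = -2, there is a saddle point and the value is -2.

-2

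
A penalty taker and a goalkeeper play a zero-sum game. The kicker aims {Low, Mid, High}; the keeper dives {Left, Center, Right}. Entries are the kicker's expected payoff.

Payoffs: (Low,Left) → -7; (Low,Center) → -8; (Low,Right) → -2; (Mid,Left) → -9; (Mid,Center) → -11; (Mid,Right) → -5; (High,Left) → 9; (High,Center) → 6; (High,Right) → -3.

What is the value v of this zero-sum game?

Row minima: Low → -8, Mid → -11, High → -3; maximin = -3.
Column maxima: Left → 9, Center → 6, Right → -2; minimax = -2.
-3 ≠ -2, so there is no saddle point; optimal play is mixed.
Mid is strictly dominated by Low, so the kicker never plays it.
Left is strictly dominated by Center (it gives the kicker strictly more in every row), so the keeper never plays it.
On the remaining 2×2 (Low, High vs Center, Right):
Let the kicker play Low with probability p. Expected payoff against Center: (-8)p + 6(1−p) = −14p + 6; against Right: (-2)p + (-3)(1−p) = p − 3.
Setting these equal: −14p + 6 = p − 3 ⇒ −15p = -9 ⇒ p = 3/5, and the value is (-14)·(3/5) + 6 = -12/5.
For the keeper: with q = P(Center), equating Low's and High's payoffs gives −6q − 2 = 9q − 3 ⇒ q = 1/15.

-12/5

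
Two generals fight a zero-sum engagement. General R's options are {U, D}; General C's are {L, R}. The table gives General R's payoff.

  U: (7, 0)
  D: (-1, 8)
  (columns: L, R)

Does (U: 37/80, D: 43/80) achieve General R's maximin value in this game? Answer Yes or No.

Against L this mix gives (37/80)·7 + (43/80)·(-1) = 27/10.
Against R this mix gives (37/80)·0 + (43/80)·8 = 43/10.
General C will play L, holding General R to 27/10. Shifting weight toward the row that does better against L would raise this floor (the equalizing mix achieves 7/2 against both L and R), so the proposed strategy is not optimal.

No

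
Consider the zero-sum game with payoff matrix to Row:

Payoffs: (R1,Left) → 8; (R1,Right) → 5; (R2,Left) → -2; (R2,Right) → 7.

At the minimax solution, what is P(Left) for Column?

1/6

Row minima: R1 → 5, R2 → -2; maximin = 5.
Column maxima: Left → 8, Right → 7; minimax = 7.
5 ≠ 7, so there is no saddle point; optimal play is mixed.
Let Row play R1 with probability p. Expected payoff against Left: 8p + (-2)(1−p) = 10p − 2; against Right: 5p + 7(1−p) = −2p + 7.
Setting these equal: 10p − 2 = −2p + 7 ⇒ 12p = 9 ⇒ p = 3/4, and the value is (10)·(3/4) − 2 = 11/2.
For Column: with q = P(Left), equating R1's and R2's payoffs gives 3q + 5 = −9q + 7 ⇒ q = 1/6.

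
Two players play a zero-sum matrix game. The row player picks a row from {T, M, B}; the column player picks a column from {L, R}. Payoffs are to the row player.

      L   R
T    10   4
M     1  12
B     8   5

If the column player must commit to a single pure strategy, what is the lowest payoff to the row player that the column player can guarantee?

10

Column maxima: L → 10, R → 12.
The smallest of these is 10.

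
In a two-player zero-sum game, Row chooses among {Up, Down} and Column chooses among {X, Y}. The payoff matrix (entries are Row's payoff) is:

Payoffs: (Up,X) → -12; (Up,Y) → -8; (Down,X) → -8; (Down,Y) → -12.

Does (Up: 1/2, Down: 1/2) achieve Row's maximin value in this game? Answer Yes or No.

Against X this mix gives (1/2)·(-12) + (1/2)·(-8) = -10.
Against Y this mix gives (1/2)·(-8) + (1/2)·(-12) = -10.
All of Column's active replies (X, Y) yield -10, and no column does worse for Row. The mix makes Column indifferent and guarantees -10, so it is optimal.

Yes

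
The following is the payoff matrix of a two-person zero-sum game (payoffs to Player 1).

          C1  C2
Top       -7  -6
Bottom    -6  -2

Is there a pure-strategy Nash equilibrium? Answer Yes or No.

Yes

Row minima: Top → -7, Bottom → -6; maximin = -6.
Column maxima: C1 → -6, C2 → -2; minimax = -6.
maximin = minimax = -6, so a saddle point exists.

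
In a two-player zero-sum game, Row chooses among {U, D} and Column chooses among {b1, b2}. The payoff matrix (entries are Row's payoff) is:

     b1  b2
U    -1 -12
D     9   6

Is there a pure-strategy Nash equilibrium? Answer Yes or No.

Row minima: U → -12, D → 6; maximin = 6.
Column maxima: b1 → 9, b2 → 6; minimax = 6.
maximin = minimax = 6, so a saddle point exists.

Yes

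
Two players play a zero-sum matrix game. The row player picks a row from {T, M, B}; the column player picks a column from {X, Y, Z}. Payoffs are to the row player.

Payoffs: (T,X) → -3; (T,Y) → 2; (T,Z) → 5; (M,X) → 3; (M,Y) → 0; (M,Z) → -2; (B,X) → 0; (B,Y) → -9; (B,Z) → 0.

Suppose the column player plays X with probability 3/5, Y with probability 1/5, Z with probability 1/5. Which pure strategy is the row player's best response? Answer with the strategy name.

Expected payoff of T: (3/5)·(-3) + (1/5)·2 + (1/5)·5 = -2/5.
Expected payoff of M: (3/5)·3 + (1/5)·0 + (1/5)·(-2) = 7/5.
Expected payoff of B: (3/5)·0 + (1/5)·(-9) + (1/5)·0 = -9/5.
The largest is 7/5, so the row player's best response is M.

M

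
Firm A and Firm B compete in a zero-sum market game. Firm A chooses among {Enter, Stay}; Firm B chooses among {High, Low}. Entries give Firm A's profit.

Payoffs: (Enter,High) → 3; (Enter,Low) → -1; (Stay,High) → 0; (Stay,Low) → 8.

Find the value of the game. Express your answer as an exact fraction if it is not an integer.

2

Row minima: Enter → -1, Stay → 0; maximin = 0.
Column maxima: High → 3, Low → 8; minimax = 3.
0 ≠ 3, so there is no saddle point; optimal play is mixed.
Let Firm A play Enter with probability p. Expected payoff against High: 3p + 0(1−p) = 3p; against Low: (-1)p + 8(1−p) = −9p + 8.
Setting these equal: 3p = −9p + 8 ⇒ 12p = 8 ⇒ p = 2/3, and the value is (3)·(2/3) = 2.
For Firm B: with q = P(High), equating Enter's and Stay's payoffs gives 4q − 1 = −8q + 8 ⇒ q = 3/4.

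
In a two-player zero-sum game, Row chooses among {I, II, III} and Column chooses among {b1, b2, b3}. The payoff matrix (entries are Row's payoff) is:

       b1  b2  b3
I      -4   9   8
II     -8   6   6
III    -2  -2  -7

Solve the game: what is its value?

-44/17

Row minima: I → -4, II → -8, III → -7; maximin = -4.
Column maxima: b1 → -2, b2 → 9, b3 → 8; minimax = -2.
-4 ≠ -2, so there is no saddle point; optimal play is mixed.
II is strictly dominated by I, so Row never plays it.
With II eliminated, b2 is strictly dominated by b3 (it gives Row strictly more in every remaining row), so Column never plays it.
On the remaining 2×2 (I, III vs b1, b3):
Let Row play I with probability p. Expected payoff against b1: (-4)p + (-2)(1−p) = −2p − 2; against b3: 8p + (-7)(1−p) = 15p − 7.
Setting these equal: −2p − 2 = 15p − 7 ⇒ −17p = -5 ⇒ p = 5/17, and the value is (-2)·(5/17) − 2 = -44/17.
For Column: with q = P(b1), equating I's and III's payoffs gives −12q + 8 = 5q − 7 ⇒ q = 15/17.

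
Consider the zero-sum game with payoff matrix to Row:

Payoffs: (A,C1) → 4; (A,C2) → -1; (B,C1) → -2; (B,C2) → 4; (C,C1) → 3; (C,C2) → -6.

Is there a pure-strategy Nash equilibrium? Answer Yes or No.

Row minima: A → -1, B → -2, C → -6; maximin = -1.
Column maxima: C1 → 4, C2 → 4; minimax = 4.
-1 ≠ 4, so no pure-strategy equilibrium exists.

No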